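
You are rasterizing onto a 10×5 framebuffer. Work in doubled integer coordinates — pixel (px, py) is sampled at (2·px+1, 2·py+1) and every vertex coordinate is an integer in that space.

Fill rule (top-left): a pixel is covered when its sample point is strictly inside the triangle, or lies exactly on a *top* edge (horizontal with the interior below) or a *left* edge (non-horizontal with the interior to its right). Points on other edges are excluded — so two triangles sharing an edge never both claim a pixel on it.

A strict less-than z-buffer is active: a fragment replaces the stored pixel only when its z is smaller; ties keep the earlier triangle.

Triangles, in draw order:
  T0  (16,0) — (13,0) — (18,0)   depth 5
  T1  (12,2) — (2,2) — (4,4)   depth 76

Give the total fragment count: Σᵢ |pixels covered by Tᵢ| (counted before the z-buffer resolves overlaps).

T0:
  degenerate (2·area = 0) — covers nothing
T1:
  2·area = 20  (B↔C swapped to make it positive)
  edge (12, 2)→(4, 4): d=(-8,2) right/bottom  bias=-1
  edge (4, 4)→(2, 2): d=(-2,-2) top-left  bias=+0
  edge (2, 2)→(12, 2): d=(10,0) top-left  bias=+0
    (0,0)@(1, 1): e=[30,0,-10] → .  [on edge]
    (1,1)@(3, 3): e=[10,0,10] → X  [on edge]
    (2,1)@(5, 3): e=[6,4,10] → X
    (3,1)@(7, 3): e=[2,8,10] → X
    (4,1)@(9, 3): e=[-2,12,10] → .
    (1,2)@(3, 5): e=[-6,-4,30] → .
    (2,2)@(5, 5): e=[-10,0,30] → .  [on edge]
    (3,2)@(7, 5): e=[-14,4,30] → .
    (3,3)@(7, 7): e=[-30,0,50] → .  [on edge]
    (4,4)@(9, 9): e=[-50,0,70] → .  [on edge]
  covered (3 px):
    . . . . . . . . . .
    . X X X . . . . . .
    . . . . . . . . . .
    . . . . . . . . . .
    . . . . . . . . . .

Result: 3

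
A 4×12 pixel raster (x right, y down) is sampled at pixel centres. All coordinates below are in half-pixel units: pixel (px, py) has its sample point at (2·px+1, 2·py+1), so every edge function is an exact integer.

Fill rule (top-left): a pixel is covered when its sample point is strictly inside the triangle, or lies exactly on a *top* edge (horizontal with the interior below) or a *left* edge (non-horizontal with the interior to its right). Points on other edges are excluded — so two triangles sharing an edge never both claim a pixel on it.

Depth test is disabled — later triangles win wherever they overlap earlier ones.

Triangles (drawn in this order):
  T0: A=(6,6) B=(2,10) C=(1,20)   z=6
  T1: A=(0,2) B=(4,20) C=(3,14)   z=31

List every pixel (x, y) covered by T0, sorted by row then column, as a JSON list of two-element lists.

T0:
  2·area = 36  (B↔C swapped to make it positive)
  edge (6, 6)→(1, 20): d=(-5,14) right/bottom  bias=-1
  edge (1, 20)→(2, 10): d=(1,-10) top-left  bias=+0
  edge (2, 10)→(6, 6): d=(4,-4) top-left  bias=+0
    (3,2)@(7, 5): e=[-9,45,0] → ·  [on edge]
    (2,3)@(5, 7): e=[9,27,0] → █  [on edge]
    (3,3)@(7, 7): e=[-19,47,8] → ·
    (1,4)@(3, 9): e=[27,9,0] → █  [on edge]
    (2,4)@(5, 9): e=[-1,29,8] → ·
    (0,5)@(1, 11): e=[45,-9,0] → ·  [on edge]
    (1,5)@(3, 11): e=[17,11,8] → █
    (2,5)@(5, 11): e=[-11,31,16] → ·
    (1,6)@(3, 13): e=[7,13,16] → █
    (2,6)@(5, 13): e=[-21,33,24] → ·
    (1,7)@(3, 15): e=[-3,15,24] → ·
  covered (4 px):
    · · · ·
    · · · ·
    · · · ·
    · · █ ·
    · █ · ·
    · █ · ·
    · █ · ·
    · · · ·
    · · · ·
    · · · ·
    · · · ·
    · · · ·
T1:
  2·area = 6  (B↔C swapped to make it positive)
  edge (0, 2)→(3, 14): d=(3,12) right/bottom  bias=-1
  edge (3, 14)→(4, 20): d=(1,6) right/bottom  bias=-1
  edge (4, 20)→(0, 2): d=(-4,-18) top-left  bias=+0
    (1,7)@(3, 15): e=[3,1,2] → █
    (2,7)@(5, 15): e=[-21,-11,38] → ·
    (1,8)@(3, 17): e=[9,3,-6] → ·
  covered (1 px):
    · · · ·
    · · · ·
    · · · ·
    · · · ·
    · · · ·
    · · · ·
    · · · ·
    · █ · ·
    · · · ·
    · · · ·
    · · · ·
    · · · ·

Result: [[2,3],[1,4],[1,5],[1,6]]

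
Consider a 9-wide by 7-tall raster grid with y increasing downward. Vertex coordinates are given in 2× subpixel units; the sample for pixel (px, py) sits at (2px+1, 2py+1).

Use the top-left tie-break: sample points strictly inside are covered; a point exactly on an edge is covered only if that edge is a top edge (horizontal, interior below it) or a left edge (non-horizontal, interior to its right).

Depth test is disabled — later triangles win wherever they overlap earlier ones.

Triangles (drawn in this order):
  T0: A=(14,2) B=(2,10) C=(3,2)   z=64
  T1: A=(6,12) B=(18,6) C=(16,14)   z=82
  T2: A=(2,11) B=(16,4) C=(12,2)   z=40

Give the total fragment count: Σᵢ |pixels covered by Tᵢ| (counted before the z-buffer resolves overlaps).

T0:
  2·area = 88
  edge (14, 2)→(2, 10): d=(-12,8) right/bottom  bias=-1
  edge (2, 10)→(3, 2): d=(1,-8) top-left  bias=+0
  edge (3, 2)→(14, 2): d=(11,0) top-left  bias=+0
    (1,1)@(3, 3): e=[76,1,11] → X
    (2,1)@(5, 3): e=[60,17,11] → X
    (3,1)@(7, 3): e=[44,33,11] → X
    (4,1)@(9, 3): e=[28,49,11] → X
    (5,1)@(11, 3): e=[12,65,11] → X
    (6,1)@(13, 3): e=[-4,81,11] → .
    (1,2)@(3, 5): e=[52,3,33] → X
    (5,2)@(11, 5): e=[-12,67,33] → .
    (1,3)@(3, 7): e=[28,5,55] → X
    (3,3)@(7, 7): e=[-4,37,55] → .
    (4,3)@(9, 7): e=[-20,53,55] → .
    (1,4)@(3, 9): e=[4,7,77] → X
  covered (12 px):
    . . . . . . . . .
    . X X X X X . . .
    . X X X X . . . .
    . X X . . . . . .
    . X . . . . . . .
    . . . . . . . . .
    . . . . . . . . .
T1:
  2·area = 84
  edge (6, 12)→(18, 6): d=(12,-6) top-left  bias=+0
  edge (18, 6)→(16, 14): d=(-2,8) right/bottom  bias=-1
  edge (16, 14)→(6, 12): d=(-10,-2) top-left  bias=+0
    (8,3)@(17, 7): e=[6,6,72] → X
    (6,4)@(13, 9): e=[6,34,44] → X
    (7,4)@(15, 9): e=[18,18,48] → X
    (0,5)@(1, 11): e=[-42,126,0] → .  [on edge]
    (4,5)@(9, 11): e=[6,62,16] → X
    (5,5)@(11, 11): e=[18,46,20] → X
    (8,5)@(17, 11): e=[54,-2,32] → .
    (4,6)@(9, 13): e=[30,58,-4] → .
    (5,6)@(11, 13): e=[42,42,0] → X  [on edge]
    (8,6)@(17, 13): e=[78,-6,12] → .
  covered (11 px):
    . . . . . . . . .
    . . . . . . . . .
    . . . . . . . . .
    . . . . . . . . X
    . . . . . . X X X
    . . . . X X X X .
    . . . . . X X X .
T2:
  2·area = 56  (B↔C swapped to make it positive)
  edge (2, 11)→(12, 2): d=(10,-9) top-left  bias=+0
  edge (12, 2)→(16, 4): d=(4,2) right/bottom  bias=-1
  edge (16, 4)→(2, 11): d=(-14,7) right/bottom  bias=-1
    (5,1)@(11, 3): e=[1,6,49] → X
    (6,1)@(13, 3): e=[19,2,35] → X
    (7,1)@(15, 3): e=[37,-2,21] → .
    (4,2)@(9, 5): e=[3,18,35] → X
    (7,2)@(15, 5): e=[57,6,-7] → .
    (3,3)@(7, 7): e=[5,30,21] → X
    (5,3)@(11, 7): e=[41,22,-7] → .
    (6,3)@(13, 7): e=[59,18,-21] → .
    (2,4)@(5, 9): e=[7,42,7] → X
    (3,4)@(7, 9): e=[25,38,-7] → .
    (4,4)@(9, 9): e=[43,34,-21] → .
    (2,5)@(5, 11): e=[27,50,-21] → .
  covered (8 px):
    . . . . . . . . .
    . . . . . X X . .
    . . . . X X X . .
    . . . X X . . . .
    . . X . . . . . .
    . . . . . . . . .
    . . . . . . . . .

Result: 31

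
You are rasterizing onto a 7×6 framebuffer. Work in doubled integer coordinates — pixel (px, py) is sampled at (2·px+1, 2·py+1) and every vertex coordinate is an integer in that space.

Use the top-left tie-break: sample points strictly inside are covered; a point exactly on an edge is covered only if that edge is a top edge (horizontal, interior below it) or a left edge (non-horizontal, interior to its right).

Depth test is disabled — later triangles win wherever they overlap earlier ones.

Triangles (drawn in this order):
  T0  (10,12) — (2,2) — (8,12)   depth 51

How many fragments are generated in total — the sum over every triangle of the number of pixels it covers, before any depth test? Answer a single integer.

T0:
  2·area = 20  (B↔C swapped to make it positive)
  edge (10, 12)→(8, 12): d=(-2,0) right/bottom  bias=-1
  edge (8, 12)→(2, 2): d=(-6,-10) top-left  bias=+0
  edge (2, 2)→(10, 12): d=(8,10) right/bottom  bias=-1
    (2,3)@(5, 7): e=[10,0,10] → #  [on edge]
    (3,3)@(7, 7): e=[10,20,-10] → ·
    (2,4)@(5, 9): e=[6,-12,26] → ·
    (3,4)@(7, 9): e=[6,8,6] → #
    (4,4)@(9, 9): e=[6,28,-14] → ·
    (3,5)@(7, 11): e=[2,-4,22] → ·
    (4,5)@(9, 11): e=[2,16,2] → #
    (5,5)@(11, 11): e=[2,36,-18] → ·
  covered (3 px):
    · · · · · · ·
    · · · · · · ·
    · · · · · · ·
    · · # · · · ·
    · · · # · · ·
    · · · · # · ·

Answer: 3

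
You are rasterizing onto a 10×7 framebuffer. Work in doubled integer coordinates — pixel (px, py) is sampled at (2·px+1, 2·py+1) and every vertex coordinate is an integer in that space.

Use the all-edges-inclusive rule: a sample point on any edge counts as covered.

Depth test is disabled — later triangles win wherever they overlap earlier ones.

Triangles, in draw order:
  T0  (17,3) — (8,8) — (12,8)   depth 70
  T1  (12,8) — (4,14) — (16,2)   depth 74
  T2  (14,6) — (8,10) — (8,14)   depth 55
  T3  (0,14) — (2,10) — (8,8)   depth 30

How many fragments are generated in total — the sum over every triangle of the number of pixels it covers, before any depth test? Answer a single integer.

T0:
  2·area = 20  (B↔C swapped to make it positive)
  edge (17, 3)→(12, 8): d=(-5,5) inclusive
  edge (12, 8)→(8, 8): d=(-4,0) inclusive
  edge (8, 8)→(17, 3): d=(9,-5) inclusive
    (9,0)@(19, 1): e=[0,28,-8] → ·  [on edge]
    (8,1)@(17, 3): e=[0,20,0] → #  [on edge]
    (9,1)@(19, 3): e=[-10,20,10] → ·
    (7,2)@(15, 5): e=[0,12,8] → #  [on edge]
    (8,2)@(17, 5): e=[-10,12,18] → ·
    (5,3)@(11, 7): e=[10,4,6] → #
    (6,3)@(13, 7): e=[0,4,16] → #  [on edge]
    (7,3)@(15, 7): e=[-10,4,26] → ·
    (5,4)@(11, 9): e=[0,-4,24] → ·  [on edge]
    (6,4)@(13, 9): e=[-10,-4,34] → ·
    (4,5)@(9, 11): e=[0,-12,32] → ·  [on edge]
    (3,6)@(7, 13): e=[0,-20,40] → ·  [on edge]
  covered (4 px):
    · · · · · · · · · ·
    · · · · · · · · # ·
    · · · · · · · # · ·
    · · · · · # # · · ·
    · · · · · · · · · ·
    · · · · · · · · · ·
    · · · · · · · · · ·
T1:
  2·area = 24
  edge (12, 8)→(4, 14): d=(-8,6) inclusive
  edge (4, 14)→(16, 2): d=(12,-12) inclusive
  edge (16, 2)→(12, 8): d=(-4,6) inclusive
    (8,0)@(17, 1): e=[26,0,-2] → ·  [on edge]
    (7,1)@(15, 3): e=[22,0,2] → #  [on edge]
    (8,1)@(17, 3): e=[10,24,-10] → ·
    (6,2)@(13, 5): e=[18,0,6] → #  [on edge]
    (7,2)@(15, 5): e=[6,24,-6] → ·
    (5,3)@(11, 7): e=[14,0,10] → #  [on edge]
    (6,3)@(13, 7): e=[2,24,-2] → ·
    (4,4)@(9, 9): e=[10,0,14] → #  [on edge]
    (5,4)@(11, 9): e=[-2,24,2] → ·
    (3,5)@(7, 11): e=[6,0,18] → #  [on edge]
    (4,5)@(9, 11): e=[-6,24,6] → ·
    (2,6)@(5, 13): e=[2,0,22] → #  [on edge]
  covered (6 px):
    · · · · · · · · · ·
    · · · · · · · # · ·
    · · · · · · # · · ·
    · · · · · # · · · ·
    · · · · # · · · · ·
    · · · # · · · · · ·
    · · # · · · · · · ·
T2:
  2·area = 24  (B↔C swapped to make it positive)
  edge (14, 6)→(8, 14): d=(-6,8) inclusive
  edge (8, 14)→(8, 10): d=(0,-4) inclusive
  edge (8, 10)→(14, 6): d=(6,-4) inclusive
    (6,3)@(13, 7): e=[2,20,2] → #
    (7,3)@(15, 7): e=[-14,28,10] → ·
    (5,4)@(11, 9): e=[6,12,6] → #
    (6,4)@(13, 9): e=[-10,20,14] → ·
    (4,5)@(9, 11): e=[10,4,10] → #
    (5,5)@(11, 11): e=[-6,12,18] → ·
    (4,6)@(9, 13): e=[-2,4,22] → ·
  covered (3 px):
    · · · · · · · · · ·
    · · · · · · · · · ·
    · · · · · · · · · ·
    · · · · · · # · · ·
    · · · · · # · · · ·
    · · · · # · · · · ·
    · · · · · · · · · ·
T3:
  2·area = 20
  edge (0, 14)→(2, 10): d=(2,-4) inclusive
  edge (2, 10)→(8, 8): d=(6,-2) inclusive
  edge (8, 8)→(0, 14): d=(-8,6) inclusive
    (8,2)@(17, 5): e=[50,0,-30] → ·  [on edge]
    (5,3)@(11, 7): e=[30,0,-10] → ·  [on edge]
    (2,4)@(5, 9): e=[10,0,10] → #  [on edge]
    (3,4)@(7, 9): e=[18,4,-2] → ·
    (1,5)@(3, 11): e=[6,8,6] → #
    (2,5)@(5, 11): e=[14,12,-6] → ·
    (0,6)@(1, 13): e=[2,16,2] → #
    (1,6)@(3, 13): e=[10,20,-10] → ·
  covered (3 px):
    · · · · · · · · · ·
    · · · · · · · · · ·
    · · · · · · · · · ·
    · · · · · · · · · ·
    · · # · · · · · · ·
    · # · · · · · · · ·
    # · · · · · · · · ·

Result: 16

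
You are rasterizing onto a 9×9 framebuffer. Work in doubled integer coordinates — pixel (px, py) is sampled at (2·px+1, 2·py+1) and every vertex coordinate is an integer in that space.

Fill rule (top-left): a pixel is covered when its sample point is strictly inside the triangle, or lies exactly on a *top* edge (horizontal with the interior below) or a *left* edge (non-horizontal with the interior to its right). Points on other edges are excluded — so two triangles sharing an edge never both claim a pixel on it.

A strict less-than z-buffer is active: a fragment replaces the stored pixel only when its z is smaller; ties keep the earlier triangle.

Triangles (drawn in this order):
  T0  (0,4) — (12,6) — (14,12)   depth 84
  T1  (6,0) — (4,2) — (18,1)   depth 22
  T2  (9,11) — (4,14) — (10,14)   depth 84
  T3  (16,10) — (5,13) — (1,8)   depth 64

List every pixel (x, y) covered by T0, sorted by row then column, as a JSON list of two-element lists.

T0:
  2·area = 68
  edge (0, 4)→(12, 6): d=(12,2) right/bottom  bias=-1
  edge (12, 6)→(14, 12): d=(2,6) right/bottom  bias=-1
  edge (14, 12)→(0, 4): d=(-14,-8) top-left  bias=+0
    (5,1)@(11, 3): e=[-34,0,102] → .  [on edge]
    (1,2)@(3, 5): e=[6,52,10] → X
    (2,2)@(5, 5): e=[2,40,26] → X
    (3,2)@(7, 5): e=[-2,28,42] → .
    (1,3)@(3, 7): e=[30,56,-18] → .
    (2,3)@(5, 7): e=[26,44,-2] → .
    (3,3)@(7, 7): e=[22,32,14] → X
    (4,3)@(9, 7): e=[18,20,30] → X
    (5,3)@(11, 7): e=[14,8,46] → X
    (6,3)@(13, 7): e=[10,-4,62] → .
    (3,4)@(7, 9): e=[46,36,-14] → .
    (4,4)@(9, 9): e=[42,24,2] → X
    (6,4)@(13, 9): e=[34,0,34] → .  [on edge]
    (7,7)@(15, 15): e=[102,0,-34] → .  [on edge]
  covered (8 px):
    . . . . . . . . .
    . . . . . . . . .
    . X X . . . . . .
    . . . X X X . . .
    . . . . X X . . .
    . . . . . . X . .
    . . . . . . . . .
    . . . . . . . . .
    . . . . . . . . .
T1:
  2·area = 26  (B↔C swapped to make it positive)
  edge (6, 0)→(18, 1): d=(12,1) right/bottom  bias=-1
  edge (18, 1)→(4, 2): d=(-14,1) right/bottom  bias=-1
  edge (4, 2)→(6, 0): d=(2,-2) top-left  bias=+0
    (2,0)@(5, 1): e=[13,13,0] → X  [on edge]
    (3,0)@(7, 1): e=[11,11,4] → X
    (4,0)@(9, 1): e=[9,9,8] → X
    (5,0)@(11, 1): e=[7,7,12] → X
    (6,0)@(13, 1): e=[5,5,16] → X
    (7,0)@(15, 1): e=[3,3,20] → X
    (8,0)@(17, 1): e=[1,1,24] → X
    (1,1)@(3, 3): e=[39,-13,0] → .  [on edge]
    (2,1)@(5, 3): e=[37,-15,4] → .
    (3,1)@(7, 3): e=[35,-17,8] → .
    (4,1)@(9, 3): e=[33,-19,12] → .
    (5,1)@(11, 3): e=[31,-21,16] → .
    (0,2)@(1, 5): e=[65,-39,0] → .  [on edge]
  covered (7 px):
    . . X X X X X X X
    . . . . . . . . .
    . . . . . . . . .
    . . . . . . . . .
    . . . . . . . . .
    . . . . . . . . .
    . . . . . . . . .
    . . . . . . . . .
    . . . . . . . . .
T2:
  2·area = 18  (B↔C swapped to make it positive)
  edge (9, 11)→(10, 14): d=(1,3) right/bottom  bias=-1
  edge (10, 14)→(4, 14): d=(-6,0) right/bottom  bias=-1
  edge (4, 14)→(9, 11): d=(5,-3) top-left  bias=+0
    (3,2)@(7, 5): e=[0,54,-36] → .  [on edge]
    (4,5)@(9, 11): e=[0,18,0] → .  [on edge]
    (3,6)@(7, 13): e=[8,6,4] → X
    (4,6)@(9, 13): e=[2,6,10] → X
    (5,6)@(11, 13): e=[-4,6,16] → .
    (3,7)@(7, 15): e=[10,-6,14] → .
    (4,7)@(9, 15): e=[4,-6,20] → .
    (5,8)@(11, 17): e=[0,-18,36] → .  [on edge]
  covered (2 px):
    . . . . . . . . .
    . . . . . . . . .
    . . . . . . . . .
    . . . . . . . . .
    . . . . . . . . .
    . . . . . . . . .
    . . . X X . . . .
    . . . . . . . . .
    . . . . . . . . .
T3:
  2·area = 67
  edge (16, 10)→(5, 13): d=(-11,3) right/bottom  bias=-1
  edge (5, 13)→(1, 8): d=(-4,-5) top-left  bias=+0
  edge (1, 8)→(16, 10): d=(15,2) right/bottom  bias=-1
    (1,4)@(3, 9): e=[50,6,11] → X
    (2,4)@(5, 9): e=[44,16,7] → X
    (3,4)@(7, 9): e=[38,26,3] → X
    (4,4)@(9, 9): e=[32,36,-1] → .
    (1,5)@(3, 11): e=[28,-2,41] → .
    (2,5)@(5, 11): e=[22,8,37] → X
    (4,5)@(9, 11): e=[10,28,29] → X
    (5,5)@(11, 11): e=[4,38,25] → X
    (6,5)@(13, 11): e=[-2,48,21] → .
    (2,6)@(5, 13): e=[0,0,67] → .  [on edge]
    (3,6)@(7, 13): e=[-6,10,63] → .
    (4,6)@(9, 13): e=[-12,20,59] → .
  covered (7 px):
    . . . . . . . . .
    . . . . . . . . .
    . . . . . . . . .
    . . . . . . . . .
    . X X X . . . . .
    . . X X X X . . .
    . . . . . . . . .
    . . . . . . . . .
    . . . . . . . . .

Answer: [[1,2],[2,2],[3,3],[4,3],[5,3],[4,4],[5,4],[6,5]]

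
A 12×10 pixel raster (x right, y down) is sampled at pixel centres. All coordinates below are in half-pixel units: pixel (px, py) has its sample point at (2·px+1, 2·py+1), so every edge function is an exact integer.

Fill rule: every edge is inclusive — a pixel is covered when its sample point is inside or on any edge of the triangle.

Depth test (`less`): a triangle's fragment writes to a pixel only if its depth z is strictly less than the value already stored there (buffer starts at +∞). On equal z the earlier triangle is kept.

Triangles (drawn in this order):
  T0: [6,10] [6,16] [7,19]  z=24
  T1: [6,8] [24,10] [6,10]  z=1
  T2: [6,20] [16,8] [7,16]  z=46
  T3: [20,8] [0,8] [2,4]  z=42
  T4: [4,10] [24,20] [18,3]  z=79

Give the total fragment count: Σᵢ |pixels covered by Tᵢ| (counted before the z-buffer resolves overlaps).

T0:
  2·area = 6  (B↔C swapped to make it positive)
  edge (6, 10)→(7, 19): d=(1,9) inclusive
  edge (7, 19)→(6, 16): d=(-1,-3) inclusive
  edge (6, 16)→(6, 10): d=(0,-6) inclusive
    (0,0)@(1, 1): e=[36,0,-30] → .  [on edge]
    (2,0)@(5, 1): e=[0,12,-6] → .  [on edge]
    (1,3)@(3, 7): e=[24,0,-18] → .  [on edge]
    (2,6)@(5, 13): e=[12,0,-6] → .  [on edge]
    (3,9)@(7, 19): e=[0,0,6] → X  [on edge]
    (4,9)@(9, 19): e=[-18,6,18] → .
  covered (1 px):
    . . . . . . . . . . . .
    . . . . . . . . . . . .
    . . . . . . . . . . . .
    . . . . . . . . . . . .
    . . . . . . . . . . . .
    . . . . . . . . . . . .
    . . . . . . . . . . . .
    . . . . . . . . . . . .
    . . . . . . . . . . . .
    . . . X . . . . . . . .
T1:
  2·area = 36
  edge (6, 8)→(24, 10): d=(18,2) inclusive
  edge (24, 10)→(6, 10): d=(-18,0) inclusive
  edge (6, 10)→(6, 8): d=(0,-2) inclusive
    (3,4)@(7, 9): e=[16,18,2] → X
    (4,4)@(9, 9): e=[12,18,6] → X
    (5,4)@(11, 9): e=[8,18,10] → X
    (6,4)@(13, 9): e=[4,18,14] → X
    (7,4)@(15, 9): e=[0,18,18] → X  [on edge]
    (8,4)@(17, 9): e=[-4,18,22] → .
    (3,5)@(7, 11): e=[52,-18,2] → .
    (4,5)@(9, 11): e=[48,-18,6] → .
    (5,5)@(11, 11): e=[44,-18,10] → .
    (6,5)@(13, 11): e=[40,-18,14] → .
    (7,5)@(15, 11): e=[36,-18,18] → .
  covered (5 px):
    . . . . . . . . . . . .
    . . . . . . . . . . . .
    . . . . . . . . . . . .
    . . . . . . . . . . . .
    . . . X X X X X . . . .
    . . . . . . . . . . . .
    . . . . . . . . . . . .
    . . . . . . . . . . . .
    . . . . . . . . . . . .
    . . . . . . . . . . . .
T2:
  2·area = 28  (B↔C swapped to make it positive)
  edge (6, 20)→(7, 16): d=(1,-4) inclusive
  edge (7, 16)→(16, 8): d=(9,-8) inclusive
  edge (16, 8)→(6, 20): d=(-10,12) inclusive
    (7,4)@(15, 9): e=[25,1,2] → X
    (8,4)@(17, 9): e=[33,17,-22] → .
    (6,5)@(13, 11): e=[19,3,6] → X
    (7,5)@(15, 11): e=[27,19,-18] → .
    (5,6)@(11, 13): e=[13,5,10] → X
    (6,6)@(13, 13): e=[21,21,-14] → .
    (4,7)@(9, 15): e=[7,7,14] → X
    (5,7)@(11, 15): e=[15,23,-10] → .
    (3,8)@(7, 17): e=[1,9,18] → X
    (4,8)@(9, 17): e=[9,25,-6] → .
    (3,9)@(7, 19): e=[3,27,-2] → .
  covered (5 px):
    . . . . . . . . . . . .
    . . . . . . . . . . . .
    . . . . . . . . . . . .
    . . . . . . . . . . . .
    . . . . . . . X . . . .
    . . . . . . X . . . . .
    . . . . . X . . . . . .
    . . . . X . . . . . . .
    . . . X . . . . . . . .
    . . . . . . . . . . . .
T3:
  2·area = 80
  edge (20, 8)→(0, 8): d=(-20,0) inclusive
  edge (0, 8)→(2, 4): d=(2,-4) inclusive
  edge (2, 4)→(20, 8): d=(18,4) inclusive
    (1,2)@(3, 5): e=[60,6,14] → X
    (2,2)@(5, 5): e=[60,14,6] → X
    (3,2)@(7, 5): e=[60,22,-2] → .
    (0,3)@(1, 7): e=[20,2,58] → X
    (3,3)@(7, 7): e=[20,26,34] → X
    (4,3)@(9, 7): e=[20,34,26] → X
    (5,3)@(11, 7): e=[20,42,18] → X
    (6,3)@(13, 7): e=[20,50,10] → X
    (7,3)@(15, 7): e=[20,58,2] → X
    (8,3)@(17, 7): e=[20,66,-6] → .
    (0,4)@(1, 9): e=[-20,6,94] → .
    (1,4)@(3, 9): e=[-20,14,86] → .
  covered (10 px):
    . . . . . . . . . . . .
    . . . . . . . . . . . .
    . X X . . . . . . . . .
    X X X X X X X X . . . .
    . . . . . . . . . . . .
    . . . . . . . . . . . .
    . . . . . . . . . . . .
    . . . . . . . . . . . .
    . . . . . . . . . . . .
    . . . . . . . . . . . .
T4:
  2·area = 280  (B↔C swapped to make it positive)
  edge (4, 10)→(18, 3): d=(14,-7) inclusive
  edge (18, 3)→(24, 20): d=(6,17) inclusive
  edge (24, 20)→(4, 10): d=(-20,-10) inclusive
    (7,2)@(15, 5): e=[7,63,210] → X
    (8,2)@(17, 5): e=[21,29,230] → X
    (9,2)@(19, 5): e=[35,-5,250] → .
    (5,3)@(11, 7): e=[7,143,130] → X
    (6,3)@(13, 7): e=[21,109,150] → X
    (9,3)@(19, 7): e=[63,7,210] → X
    (10,3)@(21, 7): e=[77,-27,230] → .
    (3,4)@(7, 9): e=[7,223,50] → X
    (4,4)@(9, 9): e=[21,189,70] → X
    (10,4)@(21, 9): e=[105,-15,190] → .
    (3,5)@(7, 11): e=[35,235,10] → X
    (10,5)@(21, 11): e=[133,-3,150] → .
  covered (34 px):
    . . . . . . . . . . . .
    . . . . . . . . . . . .
    . . . . . . . X X . . .
    . . . . . X X X X X . .
    . . . X X X X X X X . .
    . . . X X X X X X X . .
    . . . . . X X X X X X .
    . . . . . . . X X X X .
    . . . . . . . . . X X .
    . . . . . . . . . . . X

Final: 55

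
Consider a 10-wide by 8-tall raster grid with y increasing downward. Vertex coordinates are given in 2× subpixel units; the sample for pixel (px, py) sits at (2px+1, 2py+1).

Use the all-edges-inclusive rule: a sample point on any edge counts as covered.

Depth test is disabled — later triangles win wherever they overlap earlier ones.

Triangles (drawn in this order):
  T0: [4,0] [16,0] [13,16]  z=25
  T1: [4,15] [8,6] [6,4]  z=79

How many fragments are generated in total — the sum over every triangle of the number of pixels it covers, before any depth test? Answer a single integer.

T0:
  2·area = 192
  edge (4, 0)→(16, 0): d=(12,0) inclusive
  edge (16, 0)→(13, 16): d=(-3,16) inclusive
  edge (13, 16)→(4, 0): d=(-9,-16) inclusive
    (2,0)@(5, 1): e=[12,173,7] → #
    (3,0)@(7, 1): e=[12,141,39] → #
    (4,0)@(9, 1): e=[12,109,71] → #
    (5,0)@(11, 1): e=[12,77,103] → #
    (6,0)@(13, 1): e=[12,45,135] → #
    (7,0)@(15, 1): e=[12,13,167] → #
    (8,0)@(17, 1): e=[12,-19,199] → ·
    (2,1)@(5, 3): e=[36,167,-11] → ·
    (3,1)@(7, 3): e=[36,135,21] → #
    (8,1)@(17, 3): e=[36,-25,181] → ·
    (3,2)@(7, 5): e=[60,129,3] → #
    (8,2)@(17, 5): e=[60,-31,163] → ·
  covered (25 px):
    · · # # # # # # · ·
    · · · # # # # # · ·
    · · · # # # # # · ·
    · · · · # # # · · ·
    · · · · · # # · · ·
    · · · · · # # · · ·
    · · · · · · # · · ·
    · · · · · · # · · ·
T1:
  2·area = 26  (B↔C swapped to make it positive)
  edge (4, 15)→(6, 4): d=(2,-11) inclusive
  edge (6, 4)→(8, 6): d=(2,2) inclusive
  edge (8, 6)→(4, 15): d=(-4,9) inclusive
    (1,0)@(3, 1): e=[-39,0,65] → ·  [on edge]
    (2,1)@(5, 3): e=[-13,0,39] → ·  [on edge]
    (3,2)@(7, 5): e=[13,0,13] → #  [on edge]
    (4,2)@(9, 5): e=[35,-4,-5] → ·
    (3,3)@(7, 7): e=[17,4,5] → #
    (4,3)@(9, 7): e=[39,0,-13] → ·  [on edge]
    (3,4)@(7, 9): e=[21,8,-3] → ·
    (5,4)@(11, 9): e=[65,0,-39] → ·  [on edge]
    (2,5)@(5, 11): e=[3,16,7] → #
    (3,5)@(7, 11): e=[25,12,-11] → ·
    (6,5)@(13, 11): e=[91,0,-65] → ·  [on edge]
    (2,6)@(5, 13): e=[7,20,-1] → ·
    (7,6)@(15, 13): e=[117,0,-91] → ·  [on edge]
    (8,7)@(17, 15): e=[143,0,-117] → ·  [on edge]
  covered (3 px):
    · · · · · · · · · ·
    · · · · · · · · · ·
    · · · # · · · · · ·
    · · · # · · · · · ·
    · · · · · · · · · ·
    · · # · · · · · · ·
    · · · · · · · · · ·
    · · · · · · · · · ·

Final: 28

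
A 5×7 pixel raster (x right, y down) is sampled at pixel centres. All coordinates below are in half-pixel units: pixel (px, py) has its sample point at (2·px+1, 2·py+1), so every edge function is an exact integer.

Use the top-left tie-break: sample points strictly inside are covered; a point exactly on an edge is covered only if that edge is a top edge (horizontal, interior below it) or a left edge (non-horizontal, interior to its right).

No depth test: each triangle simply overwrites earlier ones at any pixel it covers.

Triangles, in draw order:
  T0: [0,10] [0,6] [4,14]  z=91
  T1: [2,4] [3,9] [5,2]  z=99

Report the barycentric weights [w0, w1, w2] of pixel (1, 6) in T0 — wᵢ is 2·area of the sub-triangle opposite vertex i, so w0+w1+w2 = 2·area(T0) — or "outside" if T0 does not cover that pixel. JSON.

T0:
  2·area = 16
  edge (0, 10)→(0, 6): d=(0,-4) top-left  bias=+0
  edge (0, 6)→(4, 14): d=(4,8) right/bottom  bias=-1
  edge (4, 14)→(0, 10): d=(-4,-4) top-left  bias=+0
    (0,4)@(1, 9): e=[4,4,8] → X
    (1,4)@(3, 9): e=[12,-12,16] → .
    (0,5)@(1, 11): e=[4,12,0] → X  [on edge]
    (1,5)@(3, 11): e=[12,-4,8] → .
    (0,6)@(1, 13): e=[4,20,-8] → .
    (1,6)@(3, 13): e=[12,4,0] → X  [on edge]
    (2,6)@(5, 13): e=[20,-12,8] → .
  covered (3 px):
    . . . . .
    . . . . .
    . . . . .
    . . . . .
    X . . . .
    X . . . .
    . X . . .
T1:
  2·area = 17  (B↔C swapped to make it positive)
  edge (2, 4)→(5, 2): d=(3,-2) top-left  bias=+0
  edge (5, 2)→(3, 9): d=(-2,7) right/bottom  bias=-1
  edge (3, 9)→(2, 4): d=(-1,-5) top-left  bias=+0
    (1,2)@(3, 5): e=[5,8,4] → X
    (2,2)@(5, 5): e=[9,-6,14] → .
    (1,3)@(3, 7): e=[11,4,2] → X
    (2,3)@(5, 7): e=[15,-10,12] → .
    (1,4)@(3, 9): e=[17,0,0] → .  [on edge]
  covered (2 px):
    . . . . .
    . . . . .
    . X . . .
    . X . . .
    . . . . .
    . . . . .
    . . . . .

Final: [4,0,12]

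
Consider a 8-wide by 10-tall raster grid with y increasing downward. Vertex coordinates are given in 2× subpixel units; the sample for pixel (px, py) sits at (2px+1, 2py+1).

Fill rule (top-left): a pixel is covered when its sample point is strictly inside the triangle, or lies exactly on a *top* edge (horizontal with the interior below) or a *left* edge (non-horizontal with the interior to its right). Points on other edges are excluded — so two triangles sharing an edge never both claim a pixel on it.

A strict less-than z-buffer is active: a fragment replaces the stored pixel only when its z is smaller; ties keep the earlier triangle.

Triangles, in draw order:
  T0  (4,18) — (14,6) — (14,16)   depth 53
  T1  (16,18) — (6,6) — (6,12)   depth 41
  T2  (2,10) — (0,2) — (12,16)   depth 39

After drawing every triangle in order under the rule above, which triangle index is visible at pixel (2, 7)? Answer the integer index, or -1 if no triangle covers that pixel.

T0:
  2·area = 100
  edge (4, 18)→(14, 6): d=(10,-12) top-left  bias=+0
  edge (14, 6)→(14, 16): d=(0,10) right/bottom  bias=-1
  edge (14, 16)→(4, 18): d=(-10,2) right/bottom  bias=-1
    (6,4)@(13, 9): e=[18,10,72] → █
    (7,4)@(15, 9): e=[42,-10,68] → ·
    (5,5)@(11, 11): e=[14,30,56] → █
    (7,5)@(15, 11): e=[62,-10,48] → ·
    (4,6)@(9, 13): e=[10,50,40] → █
    (7,6)@(15, 13): e=[82,-10,28] → ·
    (3,7)@(7, 15): e=[6,70,24] → █
    (7,7)@(15, 15): e=[102,-10,8] → ·
    (2,8)@(5, 17): e=[2,90,8] → █
    (4,8)@(9, 17): e=[50,50,0] → ·  [on edge]
    (5,8)@(11, 17): e=[74,30,-4] → ·
    (6,8)@(13, 17): e=[98,10,-8] → ·
  covered (12 px):
    · · · · · · · ·
    · · · · · · · ·
    · · · · · · · ·
    · · · · · · · ·
    · · · · · · █ ·
    · · · · · █ █ ·
    · · · · █ █ █ ·
    · · · █ █ █ █ ·
    · · █ █ · · · ·
    · · · · · · · ·
T1:
  2·area = 60  (B↔C swapped to make it positive)
  edge (16, 18)→(6, 12): d=(-10,-6) top-left  bias=+0
  edge (6, 12)→(6, 6): d=(0,-6) top-left  bias=+0
  edge (6, 6)→(16, 18): d=(10,12) right/bottom  bias=-1
    (0,4)@(1, 9): e=[0,-30,90] → ·  [on edge]
    (3,4)@(7, 9): e=[36,6,18] → █
    (4,4)@(9, 9): e=[48,18,-6] → ·
    (3,5)@(7, 11): e=[16,6,38] → █
    (4,5)@(9, 11): e=[28,18,14] → █
    (5,5)@(11, 11): e=[40,30,-10] → ·
    (3,6)@(7, 13): e=[-4,6,58] → ·
    (4,6)@(9, 13): e=[8,18,34] → █
    (5,6)@(11, 13): e=[20,30,10] → █
    (6,6)@(13, 13): e=[32,42,-14] → ·
    (4,7)@(9, 15): e=[-12,18,54] → ·
    (5,7)@(11, 15): e=[0,30,30] → █  [on edge]
  covered (8 px):
    · · · · · · · ·
    · · · · · · · ·
    · · · · · · · ·
    · · · · · · · ·
    · · · █ · · · ·
    · · · █ █ · · ·
    · · · · █ █ · ·
    · · · · · █ █ ·
    · · · · · · · █
    · · · · · · · ·
T2:
  2·area = 68
  edge (2, 10)→(0, 2): d=(-2,-8) top-left  bias=+0
  edge (0, 2)→(12, 16): d=(12,14) right/bottom  bias=-1
  edge (12, 16)→(2, 10): d=(-10,-6) top-left  bias=+0
    (0,2)@(1, 5): e=[2,22,44] → █
    (1,2)@(3, 5): e=[18,-6,56] → ·
    (0,3)@(1, 7): e=[-2,46,24] → ·
    (1,3)@(3, 7): e=[14,18,36] → █
    (2,3)@(5, 7): e=[30,-10,48] → ·
    (1,4)@(3, 9): e=[10,42,16] → █
    (2,4)@(5, 9): e=[26,14,28] → █
    (3,4)@(7, 9): e=[42,-14,40] → ·
    (1,5)@(3, 11): e=[6,66,-4] → ·
    (2,5)@(5, 11): e=[22,38,8] → █
    (3,5)@(7, 11): e=[38,10,20] → █
    (4,5)@(9, 11): e=[54,-18,32] → ·
    (3,6)@(7, 13): e=[34,34,0] → █  [on edge]
  covered (9 px):
    · · · · · · · ·
    · · · · · · · ·
    █ · · · · · · ·
    · █ · · · · · ·
    · █ █ · · · · ·
    · · █ █ · · · ·
    · · · █ █ · · ·
    · · · · · █ · ·
    · · · · · · · ·
    · · · · · · · ·

Z-buffer (winner per pixel, '.' = empty):
  . . . . . . . .
  . . . . . . . .
  2 . . . . . . .
  . 2 . . . . . .
  . 2 2 1 . . 0 .
  . . 2 2 1 0 0 .
  . . . 2 2 1 0 .
  . . . 0 0 2 1 .
  . . 0 0 . . . 1
  . . . . . . . .

Answer: -1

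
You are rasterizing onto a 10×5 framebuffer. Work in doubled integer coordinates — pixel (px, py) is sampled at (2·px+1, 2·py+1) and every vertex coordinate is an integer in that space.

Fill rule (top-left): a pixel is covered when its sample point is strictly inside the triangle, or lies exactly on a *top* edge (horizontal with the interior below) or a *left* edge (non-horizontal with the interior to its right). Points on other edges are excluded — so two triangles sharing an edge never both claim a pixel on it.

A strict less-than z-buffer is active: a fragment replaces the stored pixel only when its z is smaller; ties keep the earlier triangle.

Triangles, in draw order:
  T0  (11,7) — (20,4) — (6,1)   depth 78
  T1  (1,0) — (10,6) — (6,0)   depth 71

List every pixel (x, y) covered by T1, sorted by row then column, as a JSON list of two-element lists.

T0:
  2·area = 69  (B↔C swapped to make it positive)
  edge (11, 7)→(6, 1): d=(-5,-6) top-left  bias=+0
  edge (6, 1)→(20, 4): d=(14,3) right/bottom  bias=-1
  edge (20, 4)→(11, 7): d=(-9,3) right/bottom  bias=-1
    (4,1)@(9, 3): e=[8,19,42] → X
    (5,1)@(11, 3): e=[20,13,36] → X
    (6,1)@(13, 3): e=[32,7,30] → X
    (7,1)@(15, 3): e=[44,1,24] → X
    (8,1)@(17, 3): e=[56,-5,18] → .
    (4,2)@(9, 5): e=[-2,47,24] → .
    (5,2)@(11, 5): e=[10,41,18] → X
    (8,2)@(17, 5): e=[46,23,0] → .  [on edge]
    (5,3)@(11, 7): e=[0,69,0] → .  [on edge]
    (6,3)@(13, 7): e=[12,63,-6] → .
    (7,3)@(15, 7): e=[24,57,-12] → .
    (2,4)@(5, 9): e=[-46,115,0] → .  [on edge]
  covered (7 px):
    . . . . . . . . . .
    . . . . X X X X . .
    . . . . . X X X . .
    . . . . . . . . . .
    . . . . . . . . . .
T1:
  2·area = 30  (B↔C swapped to make it positive)
  edge (1, 0)→(6, 0): d=(5,0) top-left  bias=+0
  edge (6, 0)→(10, 6): d=(4,6) right/bottom  bias=-1
  edge (10, 6)→(1, 0): d=(-9,-6) top-left  bias=+0
    (1,0)@(3, 1): e=[5,22,3] → X
    (2,0)@(5, 1): e=[5,10,15] → X
    (3,0)@(7, 1): e=[5,-2,27] → .
    (1,1)@(3, 3): e=[15,30,-15] → .
    (2,1)@(5, 3): e=[15,18,-3] → .
    (3,1)@(7, 3): e=[15,6,9] → X
    (4,1)@(9, 3): e=[15,-6,21] → .
    (3,2)@(7, 5): e=[25,14,-9] → .
    (4,2)@(9, 5): e=[25,2,3] → X
    (5,2)@(11, 5): e=[25,-10,15] → .
    (4,3)@(9, 7): e=[35,10,-15] → .
  covered (4 px):
    . X X . . . . . . .
    . . . X . . . . . .
    . . . . X . . . . .
    . . . . . . . . . .
    . . . . . . . . . .

Result: [[1,0],[2,0],[3,1],[4,2]]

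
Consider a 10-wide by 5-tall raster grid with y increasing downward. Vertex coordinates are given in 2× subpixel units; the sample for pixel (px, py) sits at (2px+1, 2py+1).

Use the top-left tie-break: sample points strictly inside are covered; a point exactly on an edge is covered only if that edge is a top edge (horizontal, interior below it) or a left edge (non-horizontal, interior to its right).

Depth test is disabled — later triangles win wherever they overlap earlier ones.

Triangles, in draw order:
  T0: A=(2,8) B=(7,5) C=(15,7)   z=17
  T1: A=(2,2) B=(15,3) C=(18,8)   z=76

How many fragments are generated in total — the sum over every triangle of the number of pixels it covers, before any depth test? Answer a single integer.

T0:
  2·area = 34
  edge (2, 8)→(7, 5): d=(5,-3) top-left  bias=+0
  edge (7, 5)→(15, 7): d=(8,2) right/bottom  bias=-1
  edge (15, 7)→(2, 8): d=(-13,1) right/bottom  bias=-1
    (3,2)@(7, 5): e=[0,0,34] → ·  [on edge]
    (2,3)@(5, 7): e=[4,20,10] → █
    (3,3)@(7, 7): e=[10,16,8] → █
    (4,3)@(9, 7): e=[16,12,6] → █
    (5,3)@(11, 7): e=[22,8,4] → █
    (6,3)@(13, 7): e=[28,4,2] → █
    (7,3)@(15, 7): e=[34,0,0] → ·  [on edge]
    (2,4)@(5, 9): e=[14,36,-16] → ·
    (3,4)@(7, 9): e=[20,32,-18] → ·
    (4,4)@(9, 9): e=[26,28,-20] → ·
    (5,4)@(11, 9): e=[32,24,-22] → ·
    (6,4)@(13, 9): e=[38,20,-24] → ·
  covered (5 px):
    · · · · · · · · · ·
    · · · · · · · · · ·
    · · · · · · · · · ·
    · · █ █ █ █ █ · · ·
    · · · · · · · · · ·
T1:
  2·area = 62
  edge (2, 2)→(15, 3): d=(13,1) right/bottom  bias=-1
  edge (15, 3)→(18, 8): d=(3,5) right/bottom  bias=-1
  edge (18, 8)→(2, 2): d=(-16,-6) top-left  bias=+0
    (2,1)@(5, 3): e=[10,50,2] → █
    (3,1)@(7, 3): e=[8,40,14] → █
    (4,1)@(9, 3): e=[6,30,26] → █
    (5,1)@(11, 3): e=[4,20,38] → █
    (6,1)@(13, 3): e=[2,10,50] → █
    (7,1)@(15, 3): e=[0,0,62] → ·  [on edge]
    (2,2)@(5, 5): e=[36,56,-30] → ·
    (3,2)@(7, 5): e=[34,46,-18] → ·
    (4,2)@(9, 5): e=[32,36,-6] → ·
    (5,2)@(11, 5): e=[30,26,6] → █
    (7,2)@(15, 5): e=[26,6,30] → █
    (8,2)@(17, 5): e=[24,-4,42] → ·
  covered (9 px):
    · · · · · · · · · ·
    · · █ █ █ █ █ · · ·
    · · · · · █ █ █ · ·
    · · · · · · · · █ ·
    · · · · · · · · · ·

Final: 14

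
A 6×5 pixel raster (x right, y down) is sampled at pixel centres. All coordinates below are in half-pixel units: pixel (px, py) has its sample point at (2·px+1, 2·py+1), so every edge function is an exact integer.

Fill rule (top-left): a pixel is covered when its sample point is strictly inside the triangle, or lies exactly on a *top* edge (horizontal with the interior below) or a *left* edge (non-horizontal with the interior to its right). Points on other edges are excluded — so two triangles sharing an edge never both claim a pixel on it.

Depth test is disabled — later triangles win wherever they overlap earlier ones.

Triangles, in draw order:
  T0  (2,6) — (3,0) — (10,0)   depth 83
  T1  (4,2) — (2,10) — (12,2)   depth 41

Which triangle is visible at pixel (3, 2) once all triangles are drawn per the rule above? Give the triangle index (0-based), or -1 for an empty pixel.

T0:
  2·area = 42
  edge (2, 6)→(3, 0): d=(1,-6) top-left  bias=+0
  edge (3, 0)→(10, 0): d=(7,0) top-left  bias=+0
  edge (10, 0)→(2, 6): d=(-8,6) right/bottom  bias=-1
    (1,0)@(3, 1): e=[1,7,34] → #
    (2,0)@(5, 1): e=[13,7,22] → #
    (3,0)@(7, 1): e=[25,7,10] → #
    (4,0)@(9, 1): e=[37,7,-2] → ·
    (1,1)@(3, 3): e=[3,21,18] → #
    (3,1)@(7, 3): e=[27,21,-6] → ·
    (1,2)@(3, 5): e=[5,35,2] → #
    (2,2)@(5, 5): e=[17,35,-10] → ·
    (1,3)@(3, 7): e=[7,49,-14] → ·
  covered (6 px):
    · # # # · ·
    · # # · · ·
    · # · · · ·
    · · · · · ·
    · · · · · ·
T1:
  2·area = 64  (B↔C swapped to make it positive)
  edge (4, 2)→(12, 2): d=(8,0) top-left  bias=+0
  edge (12, 2)→(2, 10): d=(-10,8) right/bottom  bias=-1
  edge (2, 10)→(4, 2): d=(2,-8) top-left  bias=+0
    (2,1)@(5, 3): e=[8,46,10] → #
    (3,1)@(7, 3): e=[8,30,26] → #
    (4,1)@(9, 3): e=[8,14,42] → #
    (5,1)@(11, 3): e=[8,-2,58] → ·
    (2,2)@(5, 5): e=[24,26,14] → #
    (4,2)@(9, 5): e=[24,-6,46] → ·
    (1,3)@(3, 7): e=[40,22,2] → #
    (3,3)@(7, 7): e=[40,-10,34] → ·
    (1,4)@(3, 9): e=[56,2,6] → #
    (2,4)@(5, 9): e=[56,-14,22] → ·
  covered (8 px):
    · · · · · ·
    · · # # # ·
    · · # # · ·
    · # # · · ·
    · # · · · ·

Z-buffer (winner per pixel, '.' = empty):
  . 0 0 0 . .
  . 0 1 1 1 .
  . 0 1 1 . .
  . 1 1 . . .
  . 1 . . . .

Answer: 1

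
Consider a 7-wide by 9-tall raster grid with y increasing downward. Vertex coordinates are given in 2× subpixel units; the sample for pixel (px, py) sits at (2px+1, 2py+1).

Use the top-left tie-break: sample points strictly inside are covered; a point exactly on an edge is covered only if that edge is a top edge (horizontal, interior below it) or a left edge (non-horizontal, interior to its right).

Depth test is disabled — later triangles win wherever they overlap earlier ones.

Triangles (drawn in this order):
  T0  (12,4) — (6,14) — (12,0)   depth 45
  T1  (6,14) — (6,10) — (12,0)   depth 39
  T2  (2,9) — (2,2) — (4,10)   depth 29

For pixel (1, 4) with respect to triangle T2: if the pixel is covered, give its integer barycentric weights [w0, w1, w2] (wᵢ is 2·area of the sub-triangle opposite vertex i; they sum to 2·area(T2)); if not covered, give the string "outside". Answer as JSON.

T0:
  2·area = 24
  edge (12, 4)→(6, 14): d=(-6,10) right/bottom  bias=-1
  edge (6, 14)→(12, 0): d=(6,-14) top-left  bias=+0
  edge (12, 0)→(12, 4): d=(0,4) right/bottom  bias=-1
    (5,1)@(11, 3): e=[16,4,4] → X
    (6,1)@(13, 3): e=[-4,32,-4] → .
    (5,2)@(11, 5): e=[4,16,4] → X
    (6,2)@(13, 5): e=[-16,44,-4] → .
    (4,3)@(9, 7): e=[12,0,12] → X  [on edge]
    (5,3)@(11, 7): e=[-8,28,4] → .
    (4,4)@(9, 9): e=[0,12,12] → .  [on edge]
  covered (3 px):
    . . . . . . .
    . . . . . X .
    . . . . . X .
    . . . . X . .
    . . . . . . .
    . . . . . . .
    . . . . . . .
    . . . . . . .
    . . . . . . .
T1:
  2·area = 24
  edge (6, 14)→(6, 10): d=(0,-4) top-left  bias=+0
  edge (6, 10)→(12, 0): d=(6,-10) top-left  bias=+0
  edge (12, 0)→(6, 14): d=(-6,14) right/bottom  bias=-1
    (4,2)@(9, 5): e=[12,0,12] → X  [on edge]
    (5,2)@(11, 5): e=[20,20,-16] → .
    (4,3)@(9, 7): e=[12,12,0] → .  [on edge]
    (3,4)@(7, 9): e=[4,4,16] → X
    (4,4)@(9, 9): e=[12,24,-12] → .
    (3,5)@(7, 11): e=[4,16,4] → X
    (4,5)@(9, 11): e=[12,36,-24] → .
    (3,6)@(7, 13): e=[4,28,-8] → .
    (1,7)@(3, 15): e=[-12,0,36] → .  [on edge]
  covered (3 px):
    . . . . . . .
    . . . . . . .
    . . . . X . .
    . . . . . . .
    . . . X . . .
    . . . X . . .
    . . . . . . .
    . . . . . . .
    . . . . . . .
T2:
  2·area = 14
  edge (2, 9)→(2, 2): d=(0,-7) top-left  bias=+0
  edge (2, 2)→(4, 10): d=(2,8) right/bottom  bias=-1
  edge (4, 10)→(2, 9): d=(-2,-1) top-left  bias=+0
    (1,3)@(3, 7): e=[7,2,5] → X
    (2,3)@(5, 7): e=[21,-14,7] → .
    (1,4)@(3, 9): e=[7,6,1] → X
    (2,4)@(5, 9): e=[21,-10,3] → .
    (1,5)@(3, 11): e=[7,10,-3] → .
  covered (2 px):
    . . . . . . .
    . . . . . . .
    . . . . . . .
    . X . . . . .
    . X . . . . .
    . . . . . . .
    . . . . . . .
    . . . . . . .
    . . . . . . .

Final: [6,1,7]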